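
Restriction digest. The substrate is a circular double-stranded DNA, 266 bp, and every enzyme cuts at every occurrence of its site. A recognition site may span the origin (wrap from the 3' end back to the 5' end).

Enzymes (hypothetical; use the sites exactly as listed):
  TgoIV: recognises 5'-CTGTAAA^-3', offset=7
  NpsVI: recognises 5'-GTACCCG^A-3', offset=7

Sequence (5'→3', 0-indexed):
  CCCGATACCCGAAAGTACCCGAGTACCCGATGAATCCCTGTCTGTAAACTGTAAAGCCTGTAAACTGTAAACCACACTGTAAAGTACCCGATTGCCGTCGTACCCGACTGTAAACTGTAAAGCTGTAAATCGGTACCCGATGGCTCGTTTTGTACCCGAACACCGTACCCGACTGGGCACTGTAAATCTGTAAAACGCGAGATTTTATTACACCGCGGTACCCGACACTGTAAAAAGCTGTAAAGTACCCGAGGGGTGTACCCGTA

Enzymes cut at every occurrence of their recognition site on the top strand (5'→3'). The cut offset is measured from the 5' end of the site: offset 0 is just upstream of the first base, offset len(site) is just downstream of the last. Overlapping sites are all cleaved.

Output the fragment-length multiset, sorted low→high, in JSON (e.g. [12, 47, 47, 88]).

[7,7,7,7,7,8,8,8,8,9,10,10,10,12,13,15,16,17,19,19,19,30]

Scan for sites:
  TgoIV CTGTAAA/7: at [41, 48, 57, 64, 76, 107, 114, 122, 179, 187, 227, 237] ⇒ [48, 55, 64, 71, 83, 114, 121, 129, 186, 194, 234, 244]
  NpsVI GTACCCGA/7: at [14, 22, 83, 99, 132, 151, 164, 217, 244, 263] ⇒ [4, 21, 29, 90, 106, 139, 158, 171, 224, 251]

Pooled cuts: [4, 21, 29, 48, 55, 64, 71, 83, 90, 106, 114, 121, 129, 139, 158, 171, 186, 194, 224, 234, 244, 251]

Fragments:
  4→21: 17 bp
  21→29: 8 bp
  29→48: 19 bp
  48→55: 7 bp
  55→64: 9 bp
  64→71: 7 bp
  71→83: 12 bp
  83→90: 7 bp
  90→106: 16 bp
  106→114: 8 bp
  114→121: 7 bp
  121→129: 8 bp
  129→139: 10 bp
  139→158: 19 bp
  158→171: 13 bp
  171→186: 15 bp
  186→194: 8 bp
  194→224: 30 bp
  224→234: 10 bp
  234→244: 10 bp
  244→251: 7 bp
  251→4 (wrap): 266-251+4 = 19 bp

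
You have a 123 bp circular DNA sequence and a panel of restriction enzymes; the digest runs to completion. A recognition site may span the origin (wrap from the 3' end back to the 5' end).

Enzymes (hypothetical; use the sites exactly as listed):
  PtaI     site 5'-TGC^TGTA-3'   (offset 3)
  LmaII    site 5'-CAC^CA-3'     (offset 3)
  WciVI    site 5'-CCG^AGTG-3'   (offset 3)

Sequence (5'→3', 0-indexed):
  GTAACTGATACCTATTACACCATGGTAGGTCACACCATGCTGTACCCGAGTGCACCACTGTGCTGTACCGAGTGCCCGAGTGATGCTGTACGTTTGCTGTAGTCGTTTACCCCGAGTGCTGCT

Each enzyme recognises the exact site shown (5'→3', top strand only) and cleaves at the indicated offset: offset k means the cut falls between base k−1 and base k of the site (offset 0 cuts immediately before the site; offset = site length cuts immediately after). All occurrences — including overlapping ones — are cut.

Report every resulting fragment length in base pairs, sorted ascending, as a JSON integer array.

Site scan:
  PtaI TGCTGTA/3: at [37, 60, 83, 94, 119] ⇒ [40, 63, 86, 97, 122]
  LmaII CACCA/3: at [17, 32, 52] ⇒ [20, 35, 55]
  WciVI CCGAGTG/3: at [45, 67, 75, 111] ⇒ [48, 70, 78, 114]

All cut coordinates (distinct, sorted): [20, 35, 40, 48, 55, 63, 70, 78, 86, 97, 114, 122]

Fragment lengths:
  20→35: 15 bp
  35→40: 5 bp
  40→48: 8 bp
  48→55: 7 bp
  55→63: 8 bp
  63→70: 7 bp
  70→78: 8 bp
  78→86: 8 bp
  86→97: 11 bp
  97→114: 17 bp
  114→122: 8 bp
  122→20 (wrap): 123-122+20 = 21 bp

[5,7,7,8,8,8,8,8,11,15,17,21]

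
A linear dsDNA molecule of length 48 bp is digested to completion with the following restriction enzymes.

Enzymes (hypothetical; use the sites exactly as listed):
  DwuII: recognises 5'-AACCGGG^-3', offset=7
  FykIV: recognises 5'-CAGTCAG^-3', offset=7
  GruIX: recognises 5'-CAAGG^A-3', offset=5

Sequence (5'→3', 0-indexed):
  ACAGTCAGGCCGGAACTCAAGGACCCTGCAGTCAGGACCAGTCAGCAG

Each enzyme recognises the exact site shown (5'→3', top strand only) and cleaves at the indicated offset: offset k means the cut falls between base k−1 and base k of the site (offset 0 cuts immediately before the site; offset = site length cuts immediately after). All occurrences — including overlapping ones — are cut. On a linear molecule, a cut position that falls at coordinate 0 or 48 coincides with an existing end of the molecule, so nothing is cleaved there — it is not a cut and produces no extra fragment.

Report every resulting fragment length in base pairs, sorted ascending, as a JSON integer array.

Scan for sites:
  DwuII (AACCGGG, off=7): no sites
  FykIV (CAGTCAG, off=7): starts [1, 28, 38] → cuts [8, 35, 45]
  GruIX (CAAGGA, off=5): starts [17] → cuts [22]

Pooled cuts: [8, 22, 35, 45]

Fragments:
  [0,8): 8 bp
  [8,22): 14 bp
  [22,35): 13 bp
  [35,45): 10 bp
  [45,48): 3 bp

[3,8,10,13,14]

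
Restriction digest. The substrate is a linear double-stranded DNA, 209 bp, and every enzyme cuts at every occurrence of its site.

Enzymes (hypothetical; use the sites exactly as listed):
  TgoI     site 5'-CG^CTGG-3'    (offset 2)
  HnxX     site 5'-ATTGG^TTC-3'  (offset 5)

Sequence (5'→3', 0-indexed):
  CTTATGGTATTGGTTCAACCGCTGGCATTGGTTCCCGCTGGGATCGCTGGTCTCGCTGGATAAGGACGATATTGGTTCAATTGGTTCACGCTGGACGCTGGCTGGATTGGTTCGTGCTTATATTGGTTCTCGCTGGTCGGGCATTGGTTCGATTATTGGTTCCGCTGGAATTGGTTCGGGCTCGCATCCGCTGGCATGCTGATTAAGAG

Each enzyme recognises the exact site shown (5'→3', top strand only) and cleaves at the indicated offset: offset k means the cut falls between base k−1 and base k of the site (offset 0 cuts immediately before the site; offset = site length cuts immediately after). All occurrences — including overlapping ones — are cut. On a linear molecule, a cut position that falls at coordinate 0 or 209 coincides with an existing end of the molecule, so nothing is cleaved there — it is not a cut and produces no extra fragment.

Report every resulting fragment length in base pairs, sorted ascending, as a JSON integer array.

Site scan:
  TgoI (CGCTGG, off=2): starts [19, 35, 44, 53, 88, 95, 130, 162, 188] → cuts [21, 37, 46, 55, 90, 97, 132, 164, 190]
  HnxX (ATTGGTTC, off=5): starts [8, 26, 70, 79, 105, 121, 142, 154, 169] → cuts [13, 31, 75, 84, 110, 126, 147, 159, 174]

All cut coordinates (distinct, sorted): [13, 21, 31, 37, 46, 55, 75, 84, 90, 97, 110, 126, 132, 147, 159, 164, 174, 190]

Fragments:
  [0,13): 13 bp
  [13,21): 8 bp
  [21,31): 10 bp
  [31,37): 6 bp
  [37,46): 9 bp
  [46,55): 9 bp
  [55,75): 20 bp
  [75,84): 9 bp
  [84,90): 6 bp
  [90,97): 7 bp
  [97,110): 13 bp
  [110,126): 16 bp
  [126,132): 6 bp
  [132,147): 15 bp
  [147,159): 12 bp
  [159,164): 5 bp
  [164,174): 10 bp
  [174,190): 16 bp
  [190,209): 19 bp

[5,6,6,6,7,8,9,9,9,10,10,12,13,13,15,16,16,19,20]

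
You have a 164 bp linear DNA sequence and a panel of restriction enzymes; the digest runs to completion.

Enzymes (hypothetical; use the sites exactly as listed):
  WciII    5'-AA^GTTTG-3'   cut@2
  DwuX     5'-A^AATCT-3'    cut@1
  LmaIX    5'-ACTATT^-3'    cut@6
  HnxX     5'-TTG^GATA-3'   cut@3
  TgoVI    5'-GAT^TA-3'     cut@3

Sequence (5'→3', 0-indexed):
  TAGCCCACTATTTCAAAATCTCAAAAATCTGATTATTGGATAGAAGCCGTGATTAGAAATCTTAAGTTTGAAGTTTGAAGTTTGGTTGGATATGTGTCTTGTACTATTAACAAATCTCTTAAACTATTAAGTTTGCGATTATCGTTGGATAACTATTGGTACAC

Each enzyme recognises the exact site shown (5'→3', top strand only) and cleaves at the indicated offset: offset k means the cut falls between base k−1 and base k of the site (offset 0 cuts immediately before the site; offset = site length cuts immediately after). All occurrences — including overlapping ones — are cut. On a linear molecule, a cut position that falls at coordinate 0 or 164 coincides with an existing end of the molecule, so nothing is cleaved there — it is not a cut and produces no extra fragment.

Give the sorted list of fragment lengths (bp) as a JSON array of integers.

[2,4,4,4,5,7,7,7,8,8,8,9,9,9,10,12,15,16,20]

Per-enzyme occurrences:
  WciII (AAGTTTG, off=2): starts [63, 70, 77, 128] → cuts [65, 72, 79, 130]
  DwuX (AAATCT, off=1): starts [15, 24, 56, 111] → cuts [16, 25, 57, 112]
  LmaIX (ACTATT, off=6): starts [6, 102, 122, 151] → cuts [12, 108, 128, 157]
  HnxX (TTGGATA, off=3): starts [35, 85, 144] → cuts [38, 88, 147]
  TgoVI (GATTA, off=3): starts [30, 50, 136] → cuts [33, 53, 139]

Pooled cuts: [12, 16, 25, 33, 38, 53, 57, 65, 72, 79, 88, 108, 112, 128, 130, 139, 147, 157]

Fragments:
  [0,12): 12 bp
  [12,16): 4 bp
  [16,25): 9 bp
  [25,33): 8 bp
  [33,38): 5 bp
  [38,53): 15 bp
  [53,57): 4 bp
  [57,65): 8 bp
  [65,72): 7 bp
  [72,79): 7 bp
  [79,88): 9 bp
  [88,108): 20 bp
  [108,112): 4 bp
  [112,128): 16 bp
  [128,130): 2 bp
  [130,139): 9 bp
  [139,147): 8 bp
  [147,157): 10 bp
  [157,164): 7 bp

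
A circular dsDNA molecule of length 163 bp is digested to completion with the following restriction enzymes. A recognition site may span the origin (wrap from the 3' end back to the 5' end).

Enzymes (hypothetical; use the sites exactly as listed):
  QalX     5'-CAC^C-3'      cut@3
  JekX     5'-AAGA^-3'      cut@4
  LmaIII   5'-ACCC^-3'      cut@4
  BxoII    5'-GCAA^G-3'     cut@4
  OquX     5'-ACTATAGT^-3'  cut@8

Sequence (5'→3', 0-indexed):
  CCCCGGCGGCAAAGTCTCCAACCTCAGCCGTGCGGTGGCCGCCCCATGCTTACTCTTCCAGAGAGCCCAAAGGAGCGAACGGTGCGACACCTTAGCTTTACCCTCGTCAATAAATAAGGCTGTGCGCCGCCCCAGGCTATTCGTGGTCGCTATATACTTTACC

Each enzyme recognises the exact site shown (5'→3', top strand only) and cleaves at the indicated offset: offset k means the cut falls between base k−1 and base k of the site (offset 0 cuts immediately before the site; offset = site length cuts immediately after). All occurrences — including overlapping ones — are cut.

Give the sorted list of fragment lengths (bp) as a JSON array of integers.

[13,61,89]

Site scan:
  QalX (CACC, off=3): starts [87] → cuts [90]
  JekX (AAGA, off=4): no sites
  LmaIII (ACCC, off=4): starts [99, 160] → cuts [1, 103]
  BxoII (GCAAG, off=4): no sites
  OquX (ACTATAGT, off=8): no sites

Pooled cuts: [1, 90, 103]

Fragments:
  1→90: 89 bp
  90→103: 13 bp
  103→1 (wrap): 163-103+1 = 61 bp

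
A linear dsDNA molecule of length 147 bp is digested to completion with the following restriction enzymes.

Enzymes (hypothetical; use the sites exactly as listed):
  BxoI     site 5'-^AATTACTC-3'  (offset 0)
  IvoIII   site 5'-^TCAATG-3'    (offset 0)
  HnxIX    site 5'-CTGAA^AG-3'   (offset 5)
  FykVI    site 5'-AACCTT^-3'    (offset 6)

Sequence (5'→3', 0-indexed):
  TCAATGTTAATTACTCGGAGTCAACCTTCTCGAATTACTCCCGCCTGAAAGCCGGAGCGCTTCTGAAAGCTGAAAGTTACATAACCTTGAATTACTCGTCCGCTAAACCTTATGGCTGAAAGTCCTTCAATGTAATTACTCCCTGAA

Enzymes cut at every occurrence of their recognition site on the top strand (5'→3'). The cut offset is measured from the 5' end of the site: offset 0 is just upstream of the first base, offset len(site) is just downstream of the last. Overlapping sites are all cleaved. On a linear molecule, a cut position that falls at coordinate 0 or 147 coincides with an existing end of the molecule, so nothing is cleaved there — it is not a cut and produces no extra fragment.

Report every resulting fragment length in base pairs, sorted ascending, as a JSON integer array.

[1,4,6,7,7,8,9,14,14,17,18,20,22]

Site scan:
  BxoI AATTACTC/0: at [8, 32, 89, 133] ⇒ [8, 32, 89, 133]
  IvoIII TCAATG/0: at [0, 126] ⇒ [126] (position 0 is a terminus of the linear molecule — no cut)
  HnxIX CTGAAAG/5: at [44, 62, 69, 115] ⇒ [49, 67, 74, 120]
  FykVI AACCTT/6: at [22, 82, 105] ⇒ [28, 88, 111]

All cut coordinates (distinct, sorted): [8, 28, 32, 49, 67, 74, 88, 89, 111, 120, 126, 133]

Fragment lengths:
  [0,8): 8 bp
  [8,28): 20 bp
  [28,32): 4 bp
  [32,49): 17 bp
  [49,67): 18 bp
  [67,74): 7 bp
  [74,88): 14 bp
  [88,89): 1 bp
  [89,111): 22 bp
  [111,120): 9 bp
  [120,126): 6 bp
  [126,133): 7 bp
  [133,147): 14 bp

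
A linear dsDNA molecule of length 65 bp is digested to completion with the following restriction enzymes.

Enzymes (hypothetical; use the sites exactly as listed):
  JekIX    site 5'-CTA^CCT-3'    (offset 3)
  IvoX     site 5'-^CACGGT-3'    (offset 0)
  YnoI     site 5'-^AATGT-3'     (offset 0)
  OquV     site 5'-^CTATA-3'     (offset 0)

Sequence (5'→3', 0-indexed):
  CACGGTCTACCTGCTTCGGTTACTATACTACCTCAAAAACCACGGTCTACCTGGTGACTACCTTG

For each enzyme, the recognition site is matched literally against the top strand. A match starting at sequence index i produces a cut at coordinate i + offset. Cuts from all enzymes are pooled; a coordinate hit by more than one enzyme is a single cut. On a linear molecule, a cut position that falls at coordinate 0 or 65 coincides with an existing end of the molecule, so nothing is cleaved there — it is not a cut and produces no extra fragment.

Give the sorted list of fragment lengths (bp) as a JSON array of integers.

[5,8,9,9,10,11,13]

Site scan:
  JekIX CTACCT/3: at [6, 27, 46, 57] ⇒ [9, 30, 49, 60]
  IvoX CACGGT/0: at [0, 40] ⇒ [40] (position 0 is a terminus of the linear molecule — no cut)
  YnoI (AATGT, off=0): no sites
  OquV CTATA/0: at [22] ⇒ [22]

Pooled cuts: [9, 22, 30, 40, 49, 60]

Fragments:
  [0,9): 9 bp
  [9,22): 13 bp
  [22,30): 8 bp
  [30,40): 10 bp
  [40,49): 9 bp
  [49,60): 11 bp
  [60,65): 5 bp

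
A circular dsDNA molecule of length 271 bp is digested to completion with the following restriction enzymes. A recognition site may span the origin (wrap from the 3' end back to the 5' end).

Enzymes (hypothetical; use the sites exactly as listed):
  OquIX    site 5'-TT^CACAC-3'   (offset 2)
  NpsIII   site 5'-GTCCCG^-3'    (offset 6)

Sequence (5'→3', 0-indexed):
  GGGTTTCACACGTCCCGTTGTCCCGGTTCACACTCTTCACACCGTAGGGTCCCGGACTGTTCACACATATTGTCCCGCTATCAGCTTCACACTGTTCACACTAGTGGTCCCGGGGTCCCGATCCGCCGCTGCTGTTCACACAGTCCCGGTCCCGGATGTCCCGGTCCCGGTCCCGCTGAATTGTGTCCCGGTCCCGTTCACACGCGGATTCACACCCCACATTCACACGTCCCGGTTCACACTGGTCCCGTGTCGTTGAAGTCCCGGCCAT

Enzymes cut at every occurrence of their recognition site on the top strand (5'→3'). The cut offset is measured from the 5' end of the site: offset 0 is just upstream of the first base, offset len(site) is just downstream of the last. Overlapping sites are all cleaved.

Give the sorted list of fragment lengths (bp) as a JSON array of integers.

Scan for sites:
  OquIX (TTCACAC, off=2): starts [4, 26, 35, 59, 85, 94, 134, 196, 208, 221, 235] → cuts [6, 28, 37, 61, 87, 96, 136, 198, 210, 223, 237]
  NpsIII (GTCCCG, off=6): starts [11, 19, 48, 71, 106, 114, 142, 148, 157, 163, 169, 184, 190, 228, 244, 260] → cuts [17, 25, 54, 77, 112, 120, 148, 154, 163, 169, 175, 190, 196, 234, 250, 266]

All cut coordinates (distinct, sorted): [6, 17, 25, 28, 37, 54, 61, 77, 87, 96, 112, 120, 136, 148, 154, 163, 169, 175, 190, 196, 198, 210, 223, 234, 237, 250, 266]

Fragments:
  6→17: 11 bp
  17→25: 8 bp
  25→28: 3 bp
  28→37: 9 bp
  37→54: 17 bp
  54→61: 7 bp
  61→77: 16 bp
  77→87: 10 bp
  87→96: 9 bp
  96→112: 16 bp
  112→120: 8 bp
  120→136: 16 bp
  136→148: 12 bp
  148→154: 6 bp
  154→163: 9 bp
  163→169: 6 bp
  169→175: 6 bp
  175→190: 15 bp
  190→196: 6 bp
  196→198: 2 bp
  198→210: 12 bp
  210→223: 13 bp
  223→234: 11 bp
  234→237: 3 bp
  237→250: 13 bp
  250→266: 16 bp
  266→6 (wrap): 271-266+6 = 11 bp

[2,3,3,6,6,6,6,7,8,8,9,9,9,10,11,11,11,12,12,13,13,15,16,16,16,16,17]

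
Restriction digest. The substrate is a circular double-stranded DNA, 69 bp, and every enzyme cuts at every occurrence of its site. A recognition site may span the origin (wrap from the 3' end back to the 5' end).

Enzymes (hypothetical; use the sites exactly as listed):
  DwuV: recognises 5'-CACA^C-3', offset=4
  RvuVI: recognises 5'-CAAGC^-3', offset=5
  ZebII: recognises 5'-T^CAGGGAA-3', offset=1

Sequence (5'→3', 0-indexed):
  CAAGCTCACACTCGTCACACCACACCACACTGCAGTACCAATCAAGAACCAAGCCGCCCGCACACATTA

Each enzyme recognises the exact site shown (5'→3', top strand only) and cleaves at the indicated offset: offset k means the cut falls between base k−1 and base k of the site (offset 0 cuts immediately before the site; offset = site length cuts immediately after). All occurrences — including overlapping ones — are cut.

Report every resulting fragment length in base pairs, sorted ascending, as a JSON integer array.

Site scan:
  DwuV CACAC/4: at [6, 15, 20, 25, 60] ⇒ [10, 19, 24, 29, 64]
  RvuVI CAAGC/5: at [0, 49] ⇒ [5, 54]
  ZebII (TCAGGGAA, off=1): no sites

All cut coordinates (distinct, sorted): [5, 10, 19, 24, 29, 54, 64]

Fragment lengths:
  5→10: 5 bp
  10→19: 9 bp
  19→24: 5 bp
  24→29: 5 bp
  29→54: 25 bp
  54→64: 10 bp
  64→5 (wrap): 69-64+5 = 10 bp

[5,5,5,9,10,10,25]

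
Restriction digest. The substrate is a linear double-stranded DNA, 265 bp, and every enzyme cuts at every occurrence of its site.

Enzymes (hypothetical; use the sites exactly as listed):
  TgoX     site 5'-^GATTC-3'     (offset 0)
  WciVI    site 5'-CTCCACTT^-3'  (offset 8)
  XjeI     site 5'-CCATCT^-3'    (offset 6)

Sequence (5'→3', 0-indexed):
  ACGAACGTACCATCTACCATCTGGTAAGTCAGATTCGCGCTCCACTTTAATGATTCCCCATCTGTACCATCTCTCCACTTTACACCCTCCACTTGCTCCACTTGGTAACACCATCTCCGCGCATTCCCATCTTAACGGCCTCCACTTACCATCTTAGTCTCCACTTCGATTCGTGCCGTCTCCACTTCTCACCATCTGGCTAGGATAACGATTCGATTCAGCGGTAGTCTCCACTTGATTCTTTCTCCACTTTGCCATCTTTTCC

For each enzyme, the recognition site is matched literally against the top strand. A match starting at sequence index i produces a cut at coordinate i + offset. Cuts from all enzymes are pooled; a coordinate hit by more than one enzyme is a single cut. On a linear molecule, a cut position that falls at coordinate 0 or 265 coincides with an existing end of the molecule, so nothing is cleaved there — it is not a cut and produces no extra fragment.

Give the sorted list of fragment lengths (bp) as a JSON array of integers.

Per-enzyme occurrences:
  TgoX (GATTC, off=0): starts [31, 51, 167, 209, 214, 236] → cuts [31, 51, 167, 209, 214, 236]
  WciVI (CTCCACTT, off=8): starts [39, 72, 86, 95, 139, 158, 179, 228, 244] → cuts [47, 80, 94, 103, 147, 166, 187, 236, 252]
  XjeI (CCATCT, off=6): starts [9, 16, 57, 66, 110, 126, 148, 191, 254] → cuts [15, 22, 63, 72, 116, 132, 154, 197, 260]

All cut coordinates (distinct, sorted): [15, 22, 31, 47, 51, 63, 72, 80, 94, 103, 116, 132, 147, 154, 166, 167, 187, 197, 209, 214, 236, 252, 260]

Fragments:
  [0,15): 15 bp
  [15,22): 7 bp
  [22,31): 9 bp
  [31,47): 16 bp
  [47,51): 4 bp
  [51,63): 12 bp
  [63,72): 9 bp
  [72,80): 8 bp
  [80,94): 14 bp
  [94,103): 9 bp
  [103,116): 13 bp
  [116,132): 16 bp
  [132,147): 15 bp
  [147,154): 7 bp
  [154,166): 12 bp
  [166,167): 1 bp
  [167,187): 20 bp
  [187,197): 10 bp
  [197,209): 12 bp
  [209,214): 5 bp
  [214,236): 22 bp
  [236,252): 16 bp
  [252,260): 8 bp
  [260,265): 5 bp

[1,4,5,5,7,7,8,8,9,9,9,10,12,12,12,13,14,15,15,16,16,16,20,22]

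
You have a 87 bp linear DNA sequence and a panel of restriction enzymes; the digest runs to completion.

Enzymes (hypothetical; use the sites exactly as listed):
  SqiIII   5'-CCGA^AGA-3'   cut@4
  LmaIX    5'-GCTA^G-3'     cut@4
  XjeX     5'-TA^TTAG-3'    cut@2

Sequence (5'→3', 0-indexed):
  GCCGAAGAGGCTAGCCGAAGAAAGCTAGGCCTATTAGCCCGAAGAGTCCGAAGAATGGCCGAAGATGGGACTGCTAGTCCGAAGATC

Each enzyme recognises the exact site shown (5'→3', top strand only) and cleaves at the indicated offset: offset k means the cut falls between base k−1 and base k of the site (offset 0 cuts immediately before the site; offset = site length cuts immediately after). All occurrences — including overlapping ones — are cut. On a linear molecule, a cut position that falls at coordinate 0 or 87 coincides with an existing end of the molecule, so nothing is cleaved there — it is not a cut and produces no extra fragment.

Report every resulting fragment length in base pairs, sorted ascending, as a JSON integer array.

[5,5,5,6,6,8,9,9,9,11,14]

Scan for sites:
  SqiIII CCGAAGA/4: at [1, 14, 38, 47, 58, 78] ⇒ [5, 18, 42, 51, 62, 82]
  LmaIX GCTAG/4: at [9, 23, 72] ⇒ [13, 27, 76]
  XjeX TATTAG/2: at [31] ⇒ [33]

Pooled cuts: [5, 13, 18, 27, 33, 42, 51, 62, 76, 82]

Fragments:
  [0,5): 5 bp
  [5,13): 8 bp
  [13,18): 5 bp
  [18,27): 9 bp
  [27,33): 6 bp
  [33,42): 9 bp
  [42,51): 9 bp
  [51,62): 11 bp
  [62,76): 14 bp
  [76,82): 6 bp
  [82,87): 5 bp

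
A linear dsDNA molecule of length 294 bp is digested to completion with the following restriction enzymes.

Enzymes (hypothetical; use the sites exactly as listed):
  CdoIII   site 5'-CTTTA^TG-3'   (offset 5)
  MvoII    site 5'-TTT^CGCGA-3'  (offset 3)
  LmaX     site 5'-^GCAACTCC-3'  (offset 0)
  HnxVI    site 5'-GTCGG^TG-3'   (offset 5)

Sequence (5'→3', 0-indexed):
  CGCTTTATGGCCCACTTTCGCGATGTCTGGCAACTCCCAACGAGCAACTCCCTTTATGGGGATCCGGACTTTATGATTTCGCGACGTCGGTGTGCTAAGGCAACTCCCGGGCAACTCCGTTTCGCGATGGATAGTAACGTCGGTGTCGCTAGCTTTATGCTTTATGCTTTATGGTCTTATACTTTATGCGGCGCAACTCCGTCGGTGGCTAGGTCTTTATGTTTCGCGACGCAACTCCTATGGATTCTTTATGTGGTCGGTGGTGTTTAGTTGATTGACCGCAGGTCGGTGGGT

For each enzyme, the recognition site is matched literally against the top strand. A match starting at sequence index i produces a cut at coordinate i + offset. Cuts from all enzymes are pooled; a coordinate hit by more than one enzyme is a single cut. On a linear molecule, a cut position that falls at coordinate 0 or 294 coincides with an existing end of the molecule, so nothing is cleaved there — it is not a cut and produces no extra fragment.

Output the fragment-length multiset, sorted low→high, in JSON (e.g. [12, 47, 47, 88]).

[5,5,6,6,6,7,7,7,9,9,11,11,11,11,12,13,13,14,14,14,15,17,21,21,29]

Site scan:
  CdoIII CTTTATG/5: at [2, 51, 68, 152, 159, 166, 181, 214, 246] ⇒ [7, 56, 73, 157, 164, 171, 186, 219, 251]
  MvoII TTTCGCGA/3: at [15, 76, 119, 221] ⇒ [18, 79, 122, 224]
  LmaX GCAACTCC/0: at [29, 43, 99, 110, 192, 230] ⇒ [29, 43, 99, 110, 192, 230]
  HnxVI GTCGGTG/5: at [85, 138, 200, 255, 284] ⇒ [90, 143, 205, 260, 289]

Pooled cuts: [7, 18, 29, 43, 56, 73, 79, 90, 99, 110, 122, 143, 157, 164, 171, 186, 192, 205, 219, 224, 230, 251, 260, 289]

Fragments:
  [0,7): 7 bp
  [7,18): 11 bp
  [18,29): 11 bp
  [29,43): 14 bp
  [43,56): 13 bp
  [56,73): 17 bp
  [73,79): 6 bp
  [79,90): 11 bp
  [90,99): 9 bp
  [99,110): 11 bp
  [110,122): 12 bp
  [122,143): 21 bp
  [143,157): 14 bp
  [157,164): 7 bp
  [164,171): 7 bp
  [171,186): 15 bp
  [186,192): 6 bp
  [192,205): 13 bp
  [205,219): 14 bp
  [219,224): 5 bp
  [224,230): 6 bp
  [230,251): 21 bp
  [251,260): 9 bp
  [260,289): 29 bp
  [289,294): 5 bp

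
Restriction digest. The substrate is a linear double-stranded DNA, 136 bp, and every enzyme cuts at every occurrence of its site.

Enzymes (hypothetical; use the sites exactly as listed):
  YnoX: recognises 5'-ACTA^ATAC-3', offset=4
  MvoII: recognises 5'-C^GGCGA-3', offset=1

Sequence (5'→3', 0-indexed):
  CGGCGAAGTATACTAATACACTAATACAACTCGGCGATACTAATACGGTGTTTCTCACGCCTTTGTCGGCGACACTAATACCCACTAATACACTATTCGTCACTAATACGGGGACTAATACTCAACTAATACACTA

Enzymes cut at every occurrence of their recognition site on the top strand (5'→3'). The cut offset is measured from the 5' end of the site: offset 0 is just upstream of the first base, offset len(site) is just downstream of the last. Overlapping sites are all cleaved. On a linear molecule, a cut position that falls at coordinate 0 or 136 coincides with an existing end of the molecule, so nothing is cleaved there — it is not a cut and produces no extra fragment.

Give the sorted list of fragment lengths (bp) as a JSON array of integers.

Per-enzyme occurrences:
  YnoX (ACTAATAC, off=4): starts [11, 19, 38, 73, 83, 101, 113, 124] → cuts [15, 23, 42, 77, 87, 105, 117, 128]
  MvoII (CGGCGA, off=1): starts [0, 31, 66] → cuts [1, 32, 67]

All cut coordinates (distinct, sorted): [1, 15, 23, 32, 42, 67, 77, 87, 105, 117, 128]

Fragments:
  [0,1): 1 bp
  [1,15): 14 bp
  [15,23): 8 bp
  [23,32): 9 bp
  [32,42): 10 bp
  [42,67): 25 bp
  [67,77): 10 bp
  [77,87): 10 bp
  [87,105): 18 bp
  [105,117): 12 bp
  [117,128): 11 bp
  [128,136): 8 bp

[1,8,8,9,10,10,10,11,12,14,18,25]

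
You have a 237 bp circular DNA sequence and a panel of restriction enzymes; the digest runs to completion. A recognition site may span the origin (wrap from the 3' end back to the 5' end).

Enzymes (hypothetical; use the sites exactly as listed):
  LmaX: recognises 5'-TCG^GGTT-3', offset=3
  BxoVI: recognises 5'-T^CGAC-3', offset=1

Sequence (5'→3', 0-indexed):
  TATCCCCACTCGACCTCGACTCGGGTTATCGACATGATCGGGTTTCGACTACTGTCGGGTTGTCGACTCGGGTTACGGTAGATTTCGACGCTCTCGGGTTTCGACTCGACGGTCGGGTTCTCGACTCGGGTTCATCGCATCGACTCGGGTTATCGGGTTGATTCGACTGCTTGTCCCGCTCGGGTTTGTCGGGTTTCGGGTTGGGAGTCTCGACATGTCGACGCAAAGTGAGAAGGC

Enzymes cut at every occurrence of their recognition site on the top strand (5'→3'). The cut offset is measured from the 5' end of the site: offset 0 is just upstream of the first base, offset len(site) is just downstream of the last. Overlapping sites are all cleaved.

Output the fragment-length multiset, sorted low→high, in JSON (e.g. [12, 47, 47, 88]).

Per-enzyme occurrences:
  LmaX TCGGGTT/3: at [20, 37, 54, 67, 93, 112, 125, 144, 152, 179, 188, 195] ⇒ [23, 40, 57, 70, 96, 115, 128, 147, 155, 182, 191, 198]
  BxoVI TCGAC/1: at [9, 15, 28, 44, 62, 84, 100, 105, 120, 139, 162, 209, 217] ⇒ [10, 16, 29, 45, 63, 85, 101, 106, 121, 140, 163, 210, 218]

All cut coordinates (distinct, sorted): [10, 16, 23, 29, 40, 45, 57, 63, 70, 85, 96, 101, 106, 115, 121, 128, 140, 147, 155, 163, 182, 191, 198, 210, 218]

Fragments:
  10→16: 6 bp
  16→23: 7 bp
  23→29: 6 bp
  29→40: 11 bp
  40→45: 5 bp
  45→57: 12 bp
  57→63: 6 bp
  63→70: 7 bp
  70→85: 15 bp
  85→96: 11 bp
  96→101: 5 bp
  101→106: 5 bp
  106→115: 9 bp
  115→121: 6 bp
  121→128: 7 bp
  128→140: 12 bp
  140→147: 7 bp
  147→155: 8 bp
  155→163: 8 bp
  163→182: 19 bp
  182→191: 9 bp
  191→198: 7 bp
  198→210: 12 bp
  210→218: 8 bp
  218→10 (wrap): 237-218+10 = 29 bp

[5,5,5,6,6,6,6,7,7,7,7,7,8,8,8,9,9,11,11,12,12,12,15,19,29]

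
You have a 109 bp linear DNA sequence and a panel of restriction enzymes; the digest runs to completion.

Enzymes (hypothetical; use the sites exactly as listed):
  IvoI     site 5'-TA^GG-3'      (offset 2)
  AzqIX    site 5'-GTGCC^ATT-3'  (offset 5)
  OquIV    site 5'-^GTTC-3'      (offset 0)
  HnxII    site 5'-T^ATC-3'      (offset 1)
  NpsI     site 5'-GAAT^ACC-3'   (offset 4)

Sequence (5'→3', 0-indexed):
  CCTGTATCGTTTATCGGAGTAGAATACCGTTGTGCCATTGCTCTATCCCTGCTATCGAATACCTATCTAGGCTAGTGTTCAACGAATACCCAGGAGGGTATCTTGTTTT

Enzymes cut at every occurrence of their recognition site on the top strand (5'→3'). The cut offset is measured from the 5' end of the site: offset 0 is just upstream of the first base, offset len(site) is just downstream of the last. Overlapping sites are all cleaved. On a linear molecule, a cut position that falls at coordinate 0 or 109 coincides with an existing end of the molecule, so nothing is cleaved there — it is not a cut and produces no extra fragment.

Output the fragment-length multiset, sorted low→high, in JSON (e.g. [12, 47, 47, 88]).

[4,5,5,7,7,7,8,9,10,11,11,12,13]

Per-enzyme occurrences:
  IvoI (TAGG, off=2): starts [67] → cuts [69]
  AzqIX (GTGCCATT, off=5): starts [31] → cuts [36]
  OquIV (GTTC, off=0): starts [76] → cuts [76]
  HnxII (TATC, off=1): starts [4, 11, 43, 52, 63, 98] → cuts [5, 12, 44, 53, 64, 99]
  NpsI (GAATACC, off=4): starts [21, 56, 83] → cuts [25, 60, 87]

Pooled cuts: [5, 12, 25, 36, 44, 53, 60, 64, 69, 76, 87, 99]

Fragments:
  [0,5): 5 bp
  [5,12): 7 bp
  [12,25): 13 bp
  [25,36): 11 bp
  [36,44): 8 bp
  [44,53): 9 bp
  [53,60): 7 bp
  [60,64): 4 bp
  [64,69): 5 bp
  [69,76): 7 bp
  [76,87): 11 bp
  [87,99): 12 bp
  [99,109): 10 bp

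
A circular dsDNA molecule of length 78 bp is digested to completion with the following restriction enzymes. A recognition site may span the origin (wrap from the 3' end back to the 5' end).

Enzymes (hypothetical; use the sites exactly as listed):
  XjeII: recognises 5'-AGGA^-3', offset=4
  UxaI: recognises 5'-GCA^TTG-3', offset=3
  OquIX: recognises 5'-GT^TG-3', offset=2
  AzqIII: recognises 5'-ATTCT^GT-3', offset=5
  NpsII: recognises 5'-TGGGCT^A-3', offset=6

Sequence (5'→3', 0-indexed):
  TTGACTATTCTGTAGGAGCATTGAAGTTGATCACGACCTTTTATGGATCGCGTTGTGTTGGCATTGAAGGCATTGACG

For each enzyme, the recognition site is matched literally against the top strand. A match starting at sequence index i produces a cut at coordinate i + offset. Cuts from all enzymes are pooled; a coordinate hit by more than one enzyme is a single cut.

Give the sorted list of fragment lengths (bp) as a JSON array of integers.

[3,5,5,6,7,7,9,10,26]

Per-enzyme occurrences:
  XjeII (AGGA, off=4): starts [13] → cuts [17]
  UxaI (GCATTG, off=3): starts [17, 60, 69] → cuts [20, 63, 72]
  OquIX (GTTG, off=2): starts [25, 51, 56, 77] → cuts [1, 27, 53, 58]
  AzqIII (ATTCTGT, off=5): starts [6] → cuts [11]
  NpsII (TGGGCTA, off=6): no sites

Pooled cuts: [1, 11, 17, 20, 27, 53, 58, 63, 72]

Fragment lengths:
  1→11: 10 bp
  11→17: 6 bp
  17→20: 3 bp
  20→27: 7 bp
  27→53: 26 bp
  53→58: 5 bp
  58→63: 5 bp
  63→72: 9 bp
  72→1 (wrap): 78-72+1 = 7 bp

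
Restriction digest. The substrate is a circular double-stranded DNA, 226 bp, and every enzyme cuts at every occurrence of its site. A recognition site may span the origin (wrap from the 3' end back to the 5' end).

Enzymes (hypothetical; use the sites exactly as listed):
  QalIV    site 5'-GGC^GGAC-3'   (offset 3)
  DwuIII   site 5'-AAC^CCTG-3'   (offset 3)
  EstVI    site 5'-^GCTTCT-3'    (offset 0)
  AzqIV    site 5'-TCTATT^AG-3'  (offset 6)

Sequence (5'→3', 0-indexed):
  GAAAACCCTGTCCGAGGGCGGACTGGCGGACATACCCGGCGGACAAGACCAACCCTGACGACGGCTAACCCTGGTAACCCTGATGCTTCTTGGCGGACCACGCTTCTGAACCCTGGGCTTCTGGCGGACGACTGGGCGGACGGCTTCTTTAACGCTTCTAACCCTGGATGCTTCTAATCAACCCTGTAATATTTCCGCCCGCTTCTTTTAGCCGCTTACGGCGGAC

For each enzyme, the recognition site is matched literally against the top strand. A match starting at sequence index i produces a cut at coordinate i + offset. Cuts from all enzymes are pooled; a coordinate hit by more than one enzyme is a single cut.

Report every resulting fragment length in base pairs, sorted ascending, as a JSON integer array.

[5,5,6,7,7,8,9,9,9,10,10,10,11,12,13,13,13,13,16,18,22]

Per-enzyme occurrences:
  QalIV (GGCGGAC, off=3): starts [16, 24, 37, 91, 122, 134, 219] → cuts [19, 27, 40, 94, 125, 137, 222]
  DwuIII (AACCCTG, off=3): starts [3, 50, 66, 75, 108, 159, 179] → cuts [6, 53, 69, 78, 111, 162, 182]
  EstVI (GCTTCT, off=0): starts [84, 101, 116, 142, 153, 169, 200] → cuts [84, 101, 116, 142, 153, 169, 200]
  AzqIV (TCTATTAG, off=6): no sites

Pooled cuts: [6, 19, 27, 40, 53, 69, 78, 84, 94, 101, 111, 116, 125, 137, 142, 153, 162, 169, 182, 200, 222]

Fragment lengths:
  6→19: 13 bp
  19→27: 8 bp
  27→40: 13 bp
  40→53: 13 bp
  53→69: 16 bp
  69→78: 9 bp
  78→84: 6 bp
  84→94: 10 bp
  94→101: 7 bp
  101→111: 10 bp
  111→116: 5 bp
  116→125: 9 bp
  125→137: 12 bp
  137→142: 5 bp
  142→153: 11 bp
  153→162: 9 bp
  162→169: 7 bp
  169→182: 13 bp
  182→200: 18 bp
  200→222: 22 bp
  222→6 (wrap): 226-222+6 = 10 bp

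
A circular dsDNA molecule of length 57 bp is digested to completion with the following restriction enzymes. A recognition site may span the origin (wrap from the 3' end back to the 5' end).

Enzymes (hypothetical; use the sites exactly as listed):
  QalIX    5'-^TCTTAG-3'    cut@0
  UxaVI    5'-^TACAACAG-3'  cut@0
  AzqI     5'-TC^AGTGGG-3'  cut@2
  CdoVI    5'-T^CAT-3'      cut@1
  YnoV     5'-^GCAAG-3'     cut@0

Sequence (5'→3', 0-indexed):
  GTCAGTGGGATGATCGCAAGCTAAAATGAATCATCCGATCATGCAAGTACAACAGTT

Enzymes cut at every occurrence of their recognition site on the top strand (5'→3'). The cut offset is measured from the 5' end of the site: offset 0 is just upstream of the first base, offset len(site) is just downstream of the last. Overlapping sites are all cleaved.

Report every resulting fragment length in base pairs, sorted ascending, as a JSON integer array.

Scan for sites:
  QalIX (TCTTAG, off=0): no sites
  UxaVI TACAACAG/0: at [47] ⇒ [47]
  AzqI TCAGTGGG/2: at [1] ⇒ [3]
  CdoVI TCAT/1: at [30, 38] ⇒ [31, 39]
  YnoV GCAAG/0: at [15, 42] ⇒ [15, 42]

Pooled cuts: [3, 15, 31, 39, 42, 47]

Fragments:
  3→15: 12 bp
  15→31: 16 bp
  31→39: 8 bp
  39→42: 3 bp
  42→47: 5 bp
  47→3 (wrap): 57-47+3 = 13 bp

[3,5,8,12,13,16]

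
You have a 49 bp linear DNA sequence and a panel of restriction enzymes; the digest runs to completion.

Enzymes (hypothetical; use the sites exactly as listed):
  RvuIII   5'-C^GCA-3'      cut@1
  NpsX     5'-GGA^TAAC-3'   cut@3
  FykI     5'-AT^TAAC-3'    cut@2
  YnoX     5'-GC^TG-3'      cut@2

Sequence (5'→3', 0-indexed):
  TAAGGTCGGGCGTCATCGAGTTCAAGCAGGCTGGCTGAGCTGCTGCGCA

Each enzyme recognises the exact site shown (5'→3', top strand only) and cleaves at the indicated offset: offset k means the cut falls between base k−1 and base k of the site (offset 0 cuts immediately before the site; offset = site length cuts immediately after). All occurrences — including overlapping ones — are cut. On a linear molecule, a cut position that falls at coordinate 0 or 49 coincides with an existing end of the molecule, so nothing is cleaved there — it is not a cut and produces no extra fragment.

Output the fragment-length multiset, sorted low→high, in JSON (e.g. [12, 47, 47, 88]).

Site scan:
  RvuIII (CGCA, off=1): starts [45] → cuts [46]
  NpsX (GGATAAC, off=3): no sites
  FykI (ATTAAC, off=2): no sites
  YnoX (GCTG, off=2): starts [29, 33, 38, 41] → cuts [31, 35, 40, 43]

Pooled cuts: [31, 35, 40, 43, 46]

Fragment lengths:
  [0,31): 31 bp
  [31,35): 4 bp
  [35,40): 5 bp
  [40,43): 3 bp
  [43,46): 3 bp
  [46,49): 3 bp

[3,3,3,4,5,31]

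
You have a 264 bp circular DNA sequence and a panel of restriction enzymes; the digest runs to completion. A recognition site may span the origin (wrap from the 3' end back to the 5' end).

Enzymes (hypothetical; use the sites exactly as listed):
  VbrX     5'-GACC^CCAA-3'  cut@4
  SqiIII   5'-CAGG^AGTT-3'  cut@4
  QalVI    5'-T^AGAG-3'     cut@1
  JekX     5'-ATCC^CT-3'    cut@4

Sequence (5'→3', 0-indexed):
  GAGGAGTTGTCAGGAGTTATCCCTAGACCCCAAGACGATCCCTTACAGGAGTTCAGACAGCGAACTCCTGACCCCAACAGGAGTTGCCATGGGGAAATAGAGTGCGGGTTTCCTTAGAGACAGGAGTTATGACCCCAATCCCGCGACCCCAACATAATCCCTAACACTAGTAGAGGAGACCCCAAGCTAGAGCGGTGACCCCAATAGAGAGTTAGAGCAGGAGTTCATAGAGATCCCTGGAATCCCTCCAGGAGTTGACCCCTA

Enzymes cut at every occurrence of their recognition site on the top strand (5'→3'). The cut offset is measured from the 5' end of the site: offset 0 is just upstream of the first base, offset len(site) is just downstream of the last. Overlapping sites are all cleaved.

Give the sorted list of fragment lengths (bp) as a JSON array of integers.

[5,7,7,7,7,8,8,8,8,8,8,9,9,10,10,11,11,12,12,12,14,15,17,17,24]

Site scan:
  VbrX GACCCCAA/4: at [25, 69, 130, 144, 177, 196] ⇒ [29, 73, 134, 148, 181, 200]
  SqiIII CAGGAGTT/4: at [10, 45, 77, 120, 217, 248] ⇒ [14, 49, 81, 124, 221, 252]
  QalVI TAGAG/1: at [97, 114, 170, 187, 204, 212, 227, 262] ⇒ [98, 115, 171, 188, 205, 213, 228, 263]
  JekX ATCCCT/4: at [18, 37, 156, 232, 241] ⇒ [22, 41, 160, 236, 245]

Pooled cuts: [14, 22, 29, 41, 49, 73, 81, 98, 115, 124, 134, 148, 160, 171, 181, 188, 200, 205, 213, 221, 228, 236, 245, 252, 263]

Fragment lengths:
  14→22: 8 bp
  22→29: 7 bp
  29→41: 12 bp
  41→49: 8 bp
  49→73: 24 bp
  73→81: 8 bp
  81→98: 17 bp
  98→115: 17 bp
  115→124: 9 bp
  124→134: 10 bp
  134→148: 14 bp
  148→160: 12 bp
  160→171: 11 bp
  171→181: 10 bp
  181→188: 7 bp
  188→200: 12 bp
  200→205: 5 bp
  205→213: 8 bp
  213→221: 8 bp
  221→228: 7 bp
  228→236: 8 bp
  236→245: 9 bp
  245→252: 7 bp
  252→263: 11 bp
  263→14 (wrap): 264-263+14 = 15 bp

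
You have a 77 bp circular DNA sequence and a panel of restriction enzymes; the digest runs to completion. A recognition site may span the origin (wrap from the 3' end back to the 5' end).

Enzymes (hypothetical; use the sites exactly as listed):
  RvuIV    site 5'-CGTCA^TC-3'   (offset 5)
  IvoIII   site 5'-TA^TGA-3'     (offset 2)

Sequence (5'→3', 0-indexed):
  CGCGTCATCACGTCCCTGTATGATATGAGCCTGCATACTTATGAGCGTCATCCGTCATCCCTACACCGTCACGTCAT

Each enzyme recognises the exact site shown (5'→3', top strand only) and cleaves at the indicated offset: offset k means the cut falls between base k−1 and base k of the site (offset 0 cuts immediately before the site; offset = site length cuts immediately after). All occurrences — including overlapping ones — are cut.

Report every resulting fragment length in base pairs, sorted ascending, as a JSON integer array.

Scan for sites:
  RvuIV (CGTCATC, off=5): starts [2, 45, 52, 71] → cuts [7, 50, 57, 76]
  IvoIII (TATGA, off=2): starts [18, 23, 39] → cuts [20, 25, 41]

All cut coordinates (distinct, sorted): [7, 20, 25, 41, 50, 57, 76]

Fragments:
  7→20: 13 bp
  20→25: 5 bp
  25→41: 16 bp
  41→50: 9 bp
  50→57: 7 bp
  57→76: 19 bp
  76→7 (wrap): 77-76+7 = 8 bp

[5,7,8,9,13,16,19]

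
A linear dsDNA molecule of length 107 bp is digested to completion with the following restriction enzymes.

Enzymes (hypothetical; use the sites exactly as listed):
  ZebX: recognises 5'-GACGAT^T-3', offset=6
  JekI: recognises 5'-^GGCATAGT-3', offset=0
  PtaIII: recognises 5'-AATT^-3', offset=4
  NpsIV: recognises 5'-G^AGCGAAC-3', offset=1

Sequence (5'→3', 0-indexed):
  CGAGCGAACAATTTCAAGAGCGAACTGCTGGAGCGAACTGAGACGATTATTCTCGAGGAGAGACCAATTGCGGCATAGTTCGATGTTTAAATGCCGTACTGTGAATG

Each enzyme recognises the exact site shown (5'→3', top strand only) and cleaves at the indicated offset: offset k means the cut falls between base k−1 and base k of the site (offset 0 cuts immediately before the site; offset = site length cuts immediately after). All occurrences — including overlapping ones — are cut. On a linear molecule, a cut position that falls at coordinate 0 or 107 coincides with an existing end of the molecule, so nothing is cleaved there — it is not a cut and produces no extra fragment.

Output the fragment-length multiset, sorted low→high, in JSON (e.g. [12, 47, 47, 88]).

Scan for sites:
  ZebX GACGATT/6: at [41] ⇒ [47]
  JekI GGCATAGT/0: at [71] ⇒ [71]
  PtaIII AATT/4: at [9, 65] ⇒ [13, 69]
  NpsIV GAGCGAAC/1: at [1, 17, 30] ⇒ [2, 18, 31]

All cut coordinates (distinct, sorted): [2, 13, 18, 31, 47, 69, 71]

Fragment lengths:
  [0,2): 2 bp
  [2,13): 11 bp
  [13,18): 5 bp
  [18,31): 13 bp
  [31,47): 16 bp
  [47,69): 22 bp
  [69,71): 2 bp
  [71,107): 36 bp

[2,2,5,11,13,16,22,36]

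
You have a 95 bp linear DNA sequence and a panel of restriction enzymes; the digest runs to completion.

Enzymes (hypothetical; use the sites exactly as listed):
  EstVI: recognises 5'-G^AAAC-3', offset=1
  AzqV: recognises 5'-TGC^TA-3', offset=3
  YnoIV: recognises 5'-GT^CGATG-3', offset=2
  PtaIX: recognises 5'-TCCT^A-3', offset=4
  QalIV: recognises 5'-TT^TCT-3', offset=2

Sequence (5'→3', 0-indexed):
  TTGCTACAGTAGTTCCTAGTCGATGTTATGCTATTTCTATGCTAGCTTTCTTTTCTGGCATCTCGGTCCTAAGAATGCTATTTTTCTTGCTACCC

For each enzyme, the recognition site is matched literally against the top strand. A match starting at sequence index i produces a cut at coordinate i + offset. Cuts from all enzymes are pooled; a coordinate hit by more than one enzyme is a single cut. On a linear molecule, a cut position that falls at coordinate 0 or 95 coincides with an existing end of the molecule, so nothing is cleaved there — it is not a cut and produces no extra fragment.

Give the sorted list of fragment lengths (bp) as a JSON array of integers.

[3,4,4,5,5,6,6,6,7,8,11,13,17]

Per-enzyme occurrences:
  EstVI (GAAAC, off=1): no sites
  AzqV (TGCTA, off=3): starts [1, 28, 39, 75, 87] → cuts [4, 31, 42, 78, 90]
  YnoIV (GTCGATG, off=2): starts [18] → cuts [20]
  PtaIX (TCCTA, off=4): starts [13, 66] → cuts [17, 70]
  QalIV (TTTCT, off=2): starts [33, 46, 51, 82] → cuts [35, 48, 53, 84]

All cut coordinates (distinct, sorted): [4, 17, 20, 31, 35, 42, 48, 53, 70, 78, 84, 90]

Fragments:
  [0,4): 4 bp
  [4,17): 13 bp
  [17,20): 3 bp
  [20,31): 11 bp
  [31,35): 4 bp
  [35,42): 7 bp
  [42,48): 6 bp
  [48,53): 5 bp
  [53,70): 17 bp
  [70,78): 8 bp
  [78,84): 6 bp
  [84,90): 6 bp
  [90,95): 5 bp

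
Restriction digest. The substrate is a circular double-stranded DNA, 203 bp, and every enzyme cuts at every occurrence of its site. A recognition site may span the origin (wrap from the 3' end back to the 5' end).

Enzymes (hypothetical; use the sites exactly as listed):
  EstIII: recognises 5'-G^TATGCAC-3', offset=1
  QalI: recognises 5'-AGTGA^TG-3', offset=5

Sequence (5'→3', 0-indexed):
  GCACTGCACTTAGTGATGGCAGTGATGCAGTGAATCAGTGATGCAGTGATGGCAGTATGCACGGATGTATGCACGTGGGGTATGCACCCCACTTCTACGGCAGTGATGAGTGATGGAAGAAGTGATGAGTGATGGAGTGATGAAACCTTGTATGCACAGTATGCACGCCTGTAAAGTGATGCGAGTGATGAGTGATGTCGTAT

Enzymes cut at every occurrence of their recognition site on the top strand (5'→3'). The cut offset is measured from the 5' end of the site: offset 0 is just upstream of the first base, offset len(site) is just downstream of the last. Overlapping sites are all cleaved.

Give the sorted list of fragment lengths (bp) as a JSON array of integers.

Per-enzyme occurrences:
  EstIII GTATGCAC/1: at [54, 66, 79, 149, 158, 199] ⇒ [55, 67, 80, 150, 159, 200]
  QalI AGTGATG/5: at [11, 20, 36, 44, 101, 108, 120, 127, 135, 174, 183, 190] ⇒ [16, 25, 41, 49, 106, 113, 125, 132, 140, 179, 188, 195]

Pooled cuts: [16, 25, 41, 49, 55, 67, 80, 106, 113, 125, 132, 140, 150, 159, 179, 188, 195, 200]

Fragment lengths:
  16→25: 9 bp
  25→41: 16 bp
  41→49: 8 bp
  49→55: 6 bp
  55→67: 12 bp
  67→80: 13 bp
  80→106: 26 bp
  106→113: 7 bp
  113→125: 12 bp
  125→132: 7 bp
  132→140: 8 bp
  140→150: 10 bp
  150→159: 9 bp
  159→179: 20 bp
  179→188: 9 bp
  188→195: 7 bp
  195→200: 5 bp
  200→16 (wrap): 203-200+16 = 19 bp

[5,6,7,7,7,8,8,9,9,9,10,12,12,13,16,19,20,26]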